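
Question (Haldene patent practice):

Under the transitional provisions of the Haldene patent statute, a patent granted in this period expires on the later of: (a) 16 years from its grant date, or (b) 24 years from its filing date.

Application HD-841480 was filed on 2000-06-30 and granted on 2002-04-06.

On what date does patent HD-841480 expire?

(a) grant + 16 years → 6 April 2018.
(b) filing + 24 years → 30 June 2024.
Later of the two: 30 June 2024.

2024-06-30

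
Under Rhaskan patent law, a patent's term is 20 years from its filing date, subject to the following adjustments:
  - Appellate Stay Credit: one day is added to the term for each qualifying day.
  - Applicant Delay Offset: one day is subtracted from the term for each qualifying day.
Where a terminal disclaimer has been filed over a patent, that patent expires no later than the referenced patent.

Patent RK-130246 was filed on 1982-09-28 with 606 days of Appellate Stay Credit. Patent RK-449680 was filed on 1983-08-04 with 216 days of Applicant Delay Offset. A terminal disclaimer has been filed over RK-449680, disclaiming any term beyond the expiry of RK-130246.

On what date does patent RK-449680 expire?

2002-12-31

Natural term of RK-449680:
  Base: filing + 20 years → 4 August 2003.
  Applicant Delay Offset: −216 days → 31 December 2002.
Expiry of referenced patent RK-130246:
  Base: filing + 20 years → 28 September 2002.
  Appellate Stay Credit: +606 days → 26 May 2004.
Terminal disclaimer: RK-449680 expires on the earlier of 31 December 2002 and 26 May 2004.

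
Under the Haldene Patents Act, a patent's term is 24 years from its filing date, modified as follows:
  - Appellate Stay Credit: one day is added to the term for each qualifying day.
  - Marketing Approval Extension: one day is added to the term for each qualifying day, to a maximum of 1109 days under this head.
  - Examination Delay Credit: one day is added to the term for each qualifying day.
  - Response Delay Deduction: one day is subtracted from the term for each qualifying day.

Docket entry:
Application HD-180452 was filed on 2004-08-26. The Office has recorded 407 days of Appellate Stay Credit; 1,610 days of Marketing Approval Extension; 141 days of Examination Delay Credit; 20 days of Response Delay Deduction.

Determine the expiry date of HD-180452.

2033-02-18

Base term: filing date + 24 years → 26 August 2028.
Appellate Stay Credit: +407 days → 7 October 2029.
Marketing Approval Extension: 1610 days claimed exceeds the 1109-day cap, so +1109 days → 20 October 2032.
Examination Delay Credit: +141 days → 10 March 2033.
Response Delay Deduction: −20 days → 18 February 2033.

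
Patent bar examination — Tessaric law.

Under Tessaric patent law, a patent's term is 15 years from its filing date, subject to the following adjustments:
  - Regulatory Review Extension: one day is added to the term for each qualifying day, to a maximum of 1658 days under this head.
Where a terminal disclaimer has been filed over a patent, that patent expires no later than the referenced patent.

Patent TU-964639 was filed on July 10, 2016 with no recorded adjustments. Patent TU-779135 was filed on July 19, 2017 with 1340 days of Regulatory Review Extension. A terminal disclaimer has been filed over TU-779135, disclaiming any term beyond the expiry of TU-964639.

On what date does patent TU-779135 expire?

2031-07-10

Natural term of TU-779135:
  Base: filing + 15 years → 19 July 2032.
  Regulatory Review Extension: 1340 days (within the 1658-day cap) → +1340 days → 20 March 2036.
Expiry of referenced patent TU-964639:
  Base: filing + 15 years → 10 July 2031.
Terminal disclaimer: TU-779135 expires on the earlier of 20 March 2036 and 10 July 2031.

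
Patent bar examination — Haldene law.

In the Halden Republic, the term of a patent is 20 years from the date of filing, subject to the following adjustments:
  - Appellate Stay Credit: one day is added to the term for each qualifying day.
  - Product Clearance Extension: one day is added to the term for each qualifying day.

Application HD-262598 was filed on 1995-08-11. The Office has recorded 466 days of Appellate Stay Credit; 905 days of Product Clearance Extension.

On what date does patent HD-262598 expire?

Base term: filing date + 20 years → 11 August 2015.
Appellate Stay Credit: +466 days → 19 November 2016.
Product Clearance Extension: +905 days → 13 May 2019.

May 13, 2019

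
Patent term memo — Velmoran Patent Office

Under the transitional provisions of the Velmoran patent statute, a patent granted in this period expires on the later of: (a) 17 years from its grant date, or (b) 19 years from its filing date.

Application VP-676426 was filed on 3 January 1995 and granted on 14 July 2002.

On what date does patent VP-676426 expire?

(a) grant + 17 years → 14 July 2019.
(b) filing + 19 years → 3 January 2014.
Later of the two: 14 July 2019.

2019-07-14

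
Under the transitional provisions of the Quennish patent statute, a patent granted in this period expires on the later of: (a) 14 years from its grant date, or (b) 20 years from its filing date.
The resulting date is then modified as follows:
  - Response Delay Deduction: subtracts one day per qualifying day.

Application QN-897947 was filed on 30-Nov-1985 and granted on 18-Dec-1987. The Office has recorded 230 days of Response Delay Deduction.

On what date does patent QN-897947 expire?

(a) grant + 14 years → 18 December 2001.
(b) filing + 20 years → 30 November 2005.
Later of the two: 30 November 2005.
Response Delay Deduction: −230 days → 14 April 2005.

2005-04-14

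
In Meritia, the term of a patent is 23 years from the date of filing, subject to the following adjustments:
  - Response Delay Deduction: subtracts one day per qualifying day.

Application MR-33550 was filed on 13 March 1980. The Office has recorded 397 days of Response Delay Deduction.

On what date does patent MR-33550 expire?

February 9, 2002

Base term: filing date + 23 years → 13 March 2003.
Response Delay Deduction: −397 days → 9 February 2002.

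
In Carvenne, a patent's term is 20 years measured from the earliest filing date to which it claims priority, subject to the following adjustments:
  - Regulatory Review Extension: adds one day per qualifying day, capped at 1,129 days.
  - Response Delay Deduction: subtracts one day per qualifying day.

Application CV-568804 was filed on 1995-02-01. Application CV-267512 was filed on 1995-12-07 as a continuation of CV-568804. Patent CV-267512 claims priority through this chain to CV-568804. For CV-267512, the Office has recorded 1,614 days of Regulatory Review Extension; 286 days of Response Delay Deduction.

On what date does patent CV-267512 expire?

May 24, 2017

Earliest priority filing: 1 February 1995.
Base term: 1 February 1995 + 20 years → 1 February 2015.
Regulatory Review Extension: 1614 days claimed exceeds the 1129-day cap, so +1129 days → 6 March 2018.
Response Delay Deduction: −286 days → 24 May 2017.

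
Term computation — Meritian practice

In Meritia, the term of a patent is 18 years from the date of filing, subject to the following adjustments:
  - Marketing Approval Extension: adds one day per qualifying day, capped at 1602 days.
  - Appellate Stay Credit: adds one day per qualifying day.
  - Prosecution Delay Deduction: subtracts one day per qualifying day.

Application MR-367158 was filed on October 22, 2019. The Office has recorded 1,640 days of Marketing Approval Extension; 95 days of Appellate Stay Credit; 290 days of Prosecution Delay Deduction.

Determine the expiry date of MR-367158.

August 29, 2041

Base term: filing date + 18 years → 22 October 2037.
Marketing Approval Extension: 1640 days claimed exceeds the 1602-day cap, so +1602 days → 12 March 2042.
Appellate Stay Credit: +95 days → 15 June 2042.
Prosecution Delay Deduction: −290 days → 29 August 2041.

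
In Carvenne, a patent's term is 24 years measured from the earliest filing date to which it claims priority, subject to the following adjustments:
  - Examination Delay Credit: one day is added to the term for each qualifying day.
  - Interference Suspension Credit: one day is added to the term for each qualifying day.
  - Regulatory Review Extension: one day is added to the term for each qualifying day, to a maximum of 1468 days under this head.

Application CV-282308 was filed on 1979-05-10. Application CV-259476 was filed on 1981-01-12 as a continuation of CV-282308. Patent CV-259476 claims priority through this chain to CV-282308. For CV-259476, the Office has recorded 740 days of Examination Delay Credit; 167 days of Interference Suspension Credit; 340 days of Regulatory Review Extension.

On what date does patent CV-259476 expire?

October 8, 2006

Earliest priority filing: 10 May 1979.
Base term: 10 May 1979 + 24 years → 10 May 2003.
Examination Delay Credit: +740 days → 19 May 2005.
Interference Suspension Credit: +167 days → 2 November 2005.
Regulatory Review Extension: 340 days (within the 1468-day cap) → +340 days → 8 October 2006.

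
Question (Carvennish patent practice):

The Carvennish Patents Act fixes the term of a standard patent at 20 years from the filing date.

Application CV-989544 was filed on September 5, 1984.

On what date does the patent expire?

September 5, 2004

Filing date + 20 years → 5 September 2004.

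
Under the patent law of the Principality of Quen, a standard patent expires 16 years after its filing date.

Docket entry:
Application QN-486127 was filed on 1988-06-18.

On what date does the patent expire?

2004-06-18

Filing date + 16 years → 18 June 2004.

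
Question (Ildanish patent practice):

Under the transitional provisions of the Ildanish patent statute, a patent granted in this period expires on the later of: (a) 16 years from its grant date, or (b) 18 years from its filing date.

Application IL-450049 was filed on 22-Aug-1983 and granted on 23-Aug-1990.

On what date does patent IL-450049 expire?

(a) grant + 16 years → 23 August 2006.
(b) filing + 18 years → 22 August 2001.
Later of the two: 23 August 2006.

August 23, 2006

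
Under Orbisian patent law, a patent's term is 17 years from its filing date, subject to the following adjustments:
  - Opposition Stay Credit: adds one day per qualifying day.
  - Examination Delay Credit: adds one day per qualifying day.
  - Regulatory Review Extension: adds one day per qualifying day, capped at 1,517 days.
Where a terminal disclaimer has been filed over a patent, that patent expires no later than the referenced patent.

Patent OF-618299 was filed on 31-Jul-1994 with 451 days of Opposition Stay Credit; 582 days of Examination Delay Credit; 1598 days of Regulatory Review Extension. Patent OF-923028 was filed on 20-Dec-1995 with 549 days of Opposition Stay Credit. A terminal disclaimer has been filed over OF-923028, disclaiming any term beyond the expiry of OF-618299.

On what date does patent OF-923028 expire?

June 22, 2014

Natural term of OF-923028:
  Base: filing + 17 years → 20 December 2012.
  Opposition Stay Credit: +549 days → 22 June 2014.
Expiry of referenced patent OF-618299:
  Base: filing + 17 years → 31 July 2011.
  Opposition Stay Credit: +451 days → 24 October 2012.
  Examination Delay Credit: +582 days → 29 May 2014.
  Regulatory Review Extension: 1598 days claimed exceeds the 1517-day cap, so +1517 days → 24 July 2018.
Terminal disclaimer: OF-923028 expires on the earlier of 22 June 2014 and 24 July 2018.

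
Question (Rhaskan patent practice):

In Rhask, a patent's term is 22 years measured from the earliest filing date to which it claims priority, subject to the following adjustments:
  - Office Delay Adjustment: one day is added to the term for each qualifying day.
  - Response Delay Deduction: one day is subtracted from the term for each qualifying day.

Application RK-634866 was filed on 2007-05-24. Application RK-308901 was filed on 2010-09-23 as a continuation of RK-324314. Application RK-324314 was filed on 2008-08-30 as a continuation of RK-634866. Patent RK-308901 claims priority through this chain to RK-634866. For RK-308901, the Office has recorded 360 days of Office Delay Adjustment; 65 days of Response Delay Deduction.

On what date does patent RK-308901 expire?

2030-03-15

Earliest priority filing: 24 May 2007.
Base term: 24 May 2007 + 22 years → 24 May 2029.
Office Delay Adjustment: +360 days → 19 May 2030.
Response Delay Deduction: −65 days → 15 March 2030.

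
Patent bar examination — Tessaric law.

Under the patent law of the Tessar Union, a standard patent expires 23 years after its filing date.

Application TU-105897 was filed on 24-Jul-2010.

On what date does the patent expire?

2033-07-24

Filing date + 23 years → 24 July 2033.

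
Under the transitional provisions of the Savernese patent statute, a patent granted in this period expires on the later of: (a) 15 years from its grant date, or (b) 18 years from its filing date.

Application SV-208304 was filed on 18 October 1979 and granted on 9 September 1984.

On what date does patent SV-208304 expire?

1999-09-09

(a) grant + 15 years → 9 September 1999.
(b) filing + 18 years → 18 October 1997.
Later of the two: 9 September 1999.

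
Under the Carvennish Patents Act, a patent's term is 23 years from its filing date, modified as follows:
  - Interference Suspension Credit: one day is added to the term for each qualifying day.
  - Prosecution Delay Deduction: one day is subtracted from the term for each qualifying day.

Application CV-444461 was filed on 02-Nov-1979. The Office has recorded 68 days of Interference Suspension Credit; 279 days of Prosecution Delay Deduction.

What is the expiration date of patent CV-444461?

Base term: filing date + 23 years → 2 November 2002.
Interference Suspension Credit: +68 days → 9 January 2003.
Prosecution Delay Deduction: −279 days → 5 April 2002.

2002-04-05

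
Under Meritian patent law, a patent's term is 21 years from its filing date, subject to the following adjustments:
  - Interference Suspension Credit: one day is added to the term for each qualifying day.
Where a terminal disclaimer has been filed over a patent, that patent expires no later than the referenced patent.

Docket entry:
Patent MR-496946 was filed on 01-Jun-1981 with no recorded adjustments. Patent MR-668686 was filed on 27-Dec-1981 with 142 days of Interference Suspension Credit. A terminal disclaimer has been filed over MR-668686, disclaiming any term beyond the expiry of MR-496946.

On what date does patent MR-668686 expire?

Natural term of MR-668686:
  Base: filing + 21 years → 27 December 2002.
  Interference Suspension Credit: +142 days → 18 May 2003.
Expiry of referenced patent MR-496946:
  Base: filing + 21 years → 1 June 2002.
Terminal disclaimer: MR-668686 expires on the earlier of 18 May 2003 and 1 June 2002.

2002-06-01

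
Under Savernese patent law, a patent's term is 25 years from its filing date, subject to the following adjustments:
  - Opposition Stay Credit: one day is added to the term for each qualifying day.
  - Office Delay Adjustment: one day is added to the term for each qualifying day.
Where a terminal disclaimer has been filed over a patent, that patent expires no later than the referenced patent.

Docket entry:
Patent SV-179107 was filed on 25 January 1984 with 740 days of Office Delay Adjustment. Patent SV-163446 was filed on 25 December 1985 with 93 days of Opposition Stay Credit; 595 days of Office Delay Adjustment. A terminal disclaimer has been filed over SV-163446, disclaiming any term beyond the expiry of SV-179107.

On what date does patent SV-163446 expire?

2011-02-04

Natural term of SV-163446:
  Base: filing + 25 years → 25 December 2010.
  Opposition Stay Credit: +93 days → 28 March 2011.
  Office Delay Adjustment: +595 days → 12 November 2012.
Expiry of referenced patent SV-179107:
  Base: filing + 25 years → 25 January 2009.
  Office Delay Adjustment: +740 days → 4 February 2011.
Terminal disclaimer: SV-163446 expires on the earlier of 12 November 2012 and 4 February 2011.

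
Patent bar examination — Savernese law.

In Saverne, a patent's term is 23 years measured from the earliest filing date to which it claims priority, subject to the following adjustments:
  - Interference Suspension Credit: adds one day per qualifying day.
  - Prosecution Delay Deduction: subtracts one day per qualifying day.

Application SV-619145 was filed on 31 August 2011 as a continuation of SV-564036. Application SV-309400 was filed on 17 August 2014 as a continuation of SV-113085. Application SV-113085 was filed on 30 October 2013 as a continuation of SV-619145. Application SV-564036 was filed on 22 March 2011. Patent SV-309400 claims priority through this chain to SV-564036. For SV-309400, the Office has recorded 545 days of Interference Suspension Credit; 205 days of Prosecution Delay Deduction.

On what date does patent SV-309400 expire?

Earliest priority filing: 22 March 2011.
Base term: 22 March 2011 + 23 years → 22 March 2034.
Interference Suspension Credit: +545 days → 18 September 2035.
Prosecution Delay Deduction: −205 days → 25 February 2035.

February 25, 2035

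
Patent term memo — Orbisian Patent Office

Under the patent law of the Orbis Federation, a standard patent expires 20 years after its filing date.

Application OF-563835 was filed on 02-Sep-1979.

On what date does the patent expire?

September 2, 1999

Filing date + 20 years → 2 September 1999.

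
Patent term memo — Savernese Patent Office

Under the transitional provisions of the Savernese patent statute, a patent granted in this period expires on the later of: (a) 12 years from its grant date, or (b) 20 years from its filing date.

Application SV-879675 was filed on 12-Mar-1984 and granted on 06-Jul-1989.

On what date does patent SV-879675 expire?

March 12, 2004

(a) grant + 12 years → 6 July 2001.
(b) filing + 20 years → 12 March 2004.
Later of the two: 12 March 2004.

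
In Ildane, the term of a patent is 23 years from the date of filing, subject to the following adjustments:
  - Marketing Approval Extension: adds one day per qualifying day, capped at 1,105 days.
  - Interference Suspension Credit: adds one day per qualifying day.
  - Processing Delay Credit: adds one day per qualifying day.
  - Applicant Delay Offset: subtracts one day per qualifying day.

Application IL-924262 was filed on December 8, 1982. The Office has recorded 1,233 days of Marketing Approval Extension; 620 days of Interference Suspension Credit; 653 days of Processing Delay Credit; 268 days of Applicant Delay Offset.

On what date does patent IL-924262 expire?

September 18, 2011

Base term: filing date + 23 years → 8 December 2005.
Marketing Approval Extension: 1233 days claimed exceeds the 1105-day cap, so +1105 days → 17 December 2008.
Interference Suspension Credit: +620 days → 29 August 2010.
Processing Delay Credit: +653 days → 12 June 2012.
Applicant Delay Offset: −268 days → 18 September 2011.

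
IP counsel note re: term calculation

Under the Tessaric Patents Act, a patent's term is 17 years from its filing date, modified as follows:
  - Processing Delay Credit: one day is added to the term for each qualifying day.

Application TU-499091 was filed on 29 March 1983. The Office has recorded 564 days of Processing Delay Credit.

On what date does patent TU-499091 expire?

October 14, 2001

Base term: filing date + 17 years → 29 March 2000.
Processing Delay Credit: +564 days → 14 October 2001.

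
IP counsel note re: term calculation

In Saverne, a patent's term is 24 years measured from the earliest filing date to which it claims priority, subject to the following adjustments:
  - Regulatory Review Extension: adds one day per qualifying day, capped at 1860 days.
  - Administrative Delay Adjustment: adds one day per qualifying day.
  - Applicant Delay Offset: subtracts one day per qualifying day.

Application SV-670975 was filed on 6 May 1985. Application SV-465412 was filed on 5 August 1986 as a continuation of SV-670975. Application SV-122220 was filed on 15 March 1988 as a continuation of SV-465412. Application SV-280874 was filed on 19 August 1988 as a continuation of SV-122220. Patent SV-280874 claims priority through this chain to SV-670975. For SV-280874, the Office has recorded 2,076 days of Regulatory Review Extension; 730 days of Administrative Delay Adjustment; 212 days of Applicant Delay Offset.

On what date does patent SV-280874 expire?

2015-11-09

Earliest priority filing: 6 May 1985.
Base term: 6 May 1985 + 24 years → 6 May 2009.
Regulatory Review Extension: 2076 days claimed exceeds the 1860-day cap, so +1860 days → 9 June 2014.
Administrative Delay Adjustment: +730 days → 8 June 2016.
Applicant Delay Offset: −212 days → 9 November 2015.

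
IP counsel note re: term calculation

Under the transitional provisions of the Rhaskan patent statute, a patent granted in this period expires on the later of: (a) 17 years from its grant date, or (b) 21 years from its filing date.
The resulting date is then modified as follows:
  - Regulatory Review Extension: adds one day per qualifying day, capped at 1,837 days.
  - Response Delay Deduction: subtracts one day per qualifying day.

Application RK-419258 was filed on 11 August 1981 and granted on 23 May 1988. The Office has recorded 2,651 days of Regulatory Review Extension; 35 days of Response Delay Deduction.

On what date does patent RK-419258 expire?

April 29, 2010

(a) grant + 17 years → 23 May 2005.
(b) filing + 21 years → 11 August 2002.
Later of the two: 23 May 2005.
Regulatory Review Extension: 2651 days claimed exceeds the 1837-day cap, so +1837 days → 3 June 2010.
Response Delay Deduction: −35 days → 29 April 2010.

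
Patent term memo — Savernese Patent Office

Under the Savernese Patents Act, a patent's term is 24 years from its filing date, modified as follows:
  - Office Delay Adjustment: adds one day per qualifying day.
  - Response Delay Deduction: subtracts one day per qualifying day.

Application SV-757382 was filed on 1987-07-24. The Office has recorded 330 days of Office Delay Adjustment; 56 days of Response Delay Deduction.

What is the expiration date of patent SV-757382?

Base term: filing date + 24 years → 24 July 2011.
Office Delay Adjustment: +330 days → 18 June 2012.
Response Delay Deduction: −56 days → 23 April 2012.

2012-04-23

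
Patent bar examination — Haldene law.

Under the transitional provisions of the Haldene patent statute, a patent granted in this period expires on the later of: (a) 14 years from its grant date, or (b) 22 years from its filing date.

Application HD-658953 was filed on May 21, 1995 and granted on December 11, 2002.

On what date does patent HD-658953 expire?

May 21, 2017

(a) grant + 14 years → 11 December 2016.
(b) filing + 22 years → 21 May 2017.
Later of the two: 21 May 2017.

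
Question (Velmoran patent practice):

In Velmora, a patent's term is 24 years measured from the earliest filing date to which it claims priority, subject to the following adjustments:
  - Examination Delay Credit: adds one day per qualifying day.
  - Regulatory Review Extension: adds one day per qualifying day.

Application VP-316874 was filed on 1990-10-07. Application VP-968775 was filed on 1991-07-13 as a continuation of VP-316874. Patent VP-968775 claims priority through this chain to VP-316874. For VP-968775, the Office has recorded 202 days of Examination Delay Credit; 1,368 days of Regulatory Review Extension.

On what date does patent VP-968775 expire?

January 24, 2019

Earliest priority filing: 7 October 1990.
Base term: 7 October 1990 + 24 years → 7 October 2014.
Examination Delay Credit: +202 days → 27 April 2015.
Regulatory Review Extension: +1368 days → 24 January 2019.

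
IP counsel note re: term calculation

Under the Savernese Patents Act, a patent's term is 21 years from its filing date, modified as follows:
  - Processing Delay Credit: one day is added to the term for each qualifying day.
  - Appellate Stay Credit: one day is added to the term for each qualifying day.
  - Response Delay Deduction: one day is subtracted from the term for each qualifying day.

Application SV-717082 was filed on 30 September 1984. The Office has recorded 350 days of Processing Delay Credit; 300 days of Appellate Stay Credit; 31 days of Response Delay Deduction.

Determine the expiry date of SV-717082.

Base term: filing date + 21 years → 30 September 2005.
Processing Delay Credit: +350 days → 15 September 2006.
Appellate Stay Credit: +300 days → 12 July 2007.
Response Delay Deduction: −31 days → 11 June 2007.

2007-06-11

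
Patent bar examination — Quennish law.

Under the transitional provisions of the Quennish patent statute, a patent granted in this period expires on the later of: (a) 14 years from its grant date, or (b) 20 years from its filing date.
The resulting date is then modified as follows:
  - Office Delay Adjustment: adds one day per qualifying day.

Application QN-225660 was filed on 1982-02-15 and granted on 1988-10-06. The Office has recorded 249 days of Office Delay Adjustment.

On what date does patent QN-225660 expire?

(a) grant + 14 years → 6 October 2002.
(b) filing + 20 years → 15 February 2002.
Later of the two: 6 October 2002.
Office Delay Adjustment: +249 days → 12 June 2003.

June 12, 2003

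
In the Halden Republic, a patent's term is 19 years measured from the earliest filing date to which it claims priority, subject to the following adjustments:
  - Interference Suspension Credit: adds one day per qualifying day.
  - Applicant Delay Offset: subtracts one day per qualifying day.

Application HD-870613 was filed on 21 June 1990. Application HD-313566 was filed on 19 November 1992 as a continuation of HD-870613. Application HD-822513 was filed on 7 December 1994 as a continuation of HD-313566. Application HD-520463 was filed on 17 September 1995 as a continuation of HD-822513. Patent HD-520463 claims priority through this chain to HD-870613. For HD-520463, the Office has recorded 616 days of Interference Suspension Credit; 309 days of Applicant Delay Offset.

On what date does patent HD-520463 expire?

2010-04-24

Earliest priority filing: 21 June 1990.
Base term: 21 June 1990 + 19 years → 21 June 2009.
Interference Suspension Credit: +616 days → 27 February 2011.
Applicant Delay Offset: −309 days → 24 April 2010.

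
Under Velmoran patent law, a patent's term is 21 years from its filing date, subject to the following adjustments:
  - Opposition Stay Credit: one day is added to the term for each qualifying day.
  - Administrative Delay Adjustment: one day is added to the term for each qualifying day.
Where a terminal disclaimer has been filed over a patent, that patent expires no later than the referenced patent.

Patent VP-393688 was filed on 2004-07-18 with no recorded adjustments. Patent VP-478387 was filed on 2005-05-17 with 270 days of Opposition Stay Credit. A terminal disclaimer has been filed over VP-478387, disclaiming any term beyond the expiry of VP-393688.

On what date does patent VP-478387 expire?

2025-07-18

Natural term of VP-478387:
  Base: filing + 21 years → 17 May 2026.
  Opposition Stay Credit: +270 days → 11 February 2027.
Expiry of referenced patent VP-393688:
  Base: filing + 21 years → 18 July 2025.
Terminal disclaimer: VP-478387 expires on the earlier of 11 February 2027 and 18 July 2025.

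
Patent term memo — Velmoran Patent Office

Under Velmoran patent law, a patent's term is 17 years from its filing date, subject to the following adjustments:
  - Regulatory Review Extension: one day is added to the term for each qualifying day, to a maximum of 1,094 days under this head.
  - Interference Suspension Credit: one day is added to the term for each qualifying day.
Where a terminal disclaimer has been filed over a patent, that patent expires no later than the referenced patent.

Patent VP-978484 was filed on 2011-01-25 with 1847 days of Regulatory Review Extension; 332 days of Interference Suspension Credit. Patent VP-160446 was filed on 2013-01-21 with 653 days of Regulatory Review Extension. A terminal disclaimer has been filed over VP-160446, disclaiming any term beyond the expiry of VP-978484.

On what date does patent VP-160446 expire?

November 5, 2031

Natural term of VP-160446:
  Base: filing + 17 years → 21 January 2030.
  Regulatory Review Extension: 653 days (within the 1094-day cap) → +653 days → 5 November 2031.
Expiry of referenced patent VP-978484:
  Base: filing + 17 years → 25 January 2028.
  Regulatory Review Extension: 1847 days claimed exceeds the 1094-day cap, so +1094 days → 23 January 2031.
  Interference Suspension Credit: +332 days → 21 December 2031.
Terminal disclaimer: VP-160446 expires on the earlier of 5 November 2031 and 21 December 2031.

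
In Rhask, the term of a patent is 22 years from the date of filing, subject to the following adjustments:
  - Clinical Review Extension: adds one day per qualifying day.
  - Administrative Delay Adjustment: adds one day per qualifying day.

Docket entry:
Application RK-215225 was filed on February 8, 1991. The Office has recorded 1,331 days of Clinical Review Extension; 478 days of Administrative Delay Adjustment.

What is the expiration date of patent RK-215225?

2018-01-22

Base term: filing date + 22 years → 8 February 2013.
Clinical Review Extension: +1331 days → 1 October 2016.
Administrative Delay Adjustment: +478 days → 22 January 2018.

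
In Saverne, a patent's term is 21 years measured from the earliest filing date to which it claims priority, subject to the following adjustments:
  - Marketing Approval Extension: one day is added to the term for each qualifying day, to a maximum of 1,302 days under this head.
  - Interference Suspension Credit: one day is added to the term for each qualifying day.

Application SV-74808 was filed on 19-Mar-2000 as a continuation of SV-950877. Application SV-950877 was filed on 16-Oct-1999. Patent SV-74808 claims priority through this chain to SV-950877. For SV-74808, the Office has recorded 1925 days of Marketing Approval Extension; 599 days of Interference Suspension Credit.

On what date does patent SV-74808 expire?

Earliest priority filing: 16 October 1999.
Base term: 16 October 1999 + 21 years → 16 October 2020.
Marketing Approval Extension: 1925 days claimed exceeds the 1302-day cap, so +1302 days → 10 May 2024.
Interference Suspension Credit: +599 days → 30 December 2025.

December 30, 2025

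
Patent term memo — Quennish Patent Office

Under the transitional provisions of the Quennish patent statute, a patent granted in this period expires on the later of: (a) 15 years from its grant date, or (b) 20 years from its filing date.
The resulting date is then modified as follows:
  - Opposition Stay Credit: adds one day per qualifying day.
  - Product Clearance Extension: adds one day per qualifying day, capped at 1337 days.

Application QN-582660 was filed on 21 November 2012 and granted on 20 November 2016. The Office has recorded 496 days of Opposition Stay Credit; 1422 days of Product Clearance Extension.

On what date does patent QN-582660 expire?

November 28, 2037

(a) grant + 15 years → 20 November 2031.
(b) filing + 20 years → 21 November 2032.
Later of the two: 21 November 2032.
Opposition Stay Credit: +496 days → 1 April 2034.
Product Clearance Extension: 1422 days claimed exceeds the 1337-day cap, so +1337 days → 28 November 2037.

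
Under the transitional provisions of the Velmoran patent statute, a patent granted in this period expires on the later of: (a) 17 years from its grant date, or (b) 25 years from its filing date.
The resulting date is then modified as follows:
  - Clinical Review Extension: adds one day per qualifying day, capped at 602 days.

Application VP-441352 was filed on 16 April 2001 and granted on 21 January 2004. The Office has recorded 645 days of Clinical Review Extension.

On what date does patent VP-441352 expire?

2027-12-09

(a) grant + 17 years → 21 January 2021.
(b) filing + 25 years → 16 April 2026.
Later of the two: 16 April 2026.
Clinical Review Extension: 645 days claimed exceeds the 602-day cap, so +602 days → 9 December 2027.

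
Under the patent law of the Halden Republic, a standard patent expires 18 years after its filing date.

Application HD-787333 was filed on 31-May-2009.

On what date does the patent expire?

Filing date + 18 years → 31 May 2027.

2027-05-31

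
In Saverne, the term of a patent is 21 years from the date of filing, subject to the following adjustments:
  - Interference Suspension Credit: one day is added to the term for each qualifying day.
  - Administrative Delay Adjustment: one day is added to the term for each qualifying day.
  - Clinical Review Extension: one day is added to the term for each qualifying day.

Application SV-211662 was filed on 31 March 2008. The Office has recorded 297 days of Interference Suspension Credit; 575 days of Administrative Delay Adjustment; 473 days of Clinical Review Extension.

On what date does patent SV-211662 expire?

2032-12-05

Base term: filing date + 21 years → 31 March 2029.
Interference Suspension Credit: +297 days → 22 January 2030.
Administrative Delay Adjustment: +575 days → 20 August 2031.
Clinical Review Extension: +473 days → 5 December 2032.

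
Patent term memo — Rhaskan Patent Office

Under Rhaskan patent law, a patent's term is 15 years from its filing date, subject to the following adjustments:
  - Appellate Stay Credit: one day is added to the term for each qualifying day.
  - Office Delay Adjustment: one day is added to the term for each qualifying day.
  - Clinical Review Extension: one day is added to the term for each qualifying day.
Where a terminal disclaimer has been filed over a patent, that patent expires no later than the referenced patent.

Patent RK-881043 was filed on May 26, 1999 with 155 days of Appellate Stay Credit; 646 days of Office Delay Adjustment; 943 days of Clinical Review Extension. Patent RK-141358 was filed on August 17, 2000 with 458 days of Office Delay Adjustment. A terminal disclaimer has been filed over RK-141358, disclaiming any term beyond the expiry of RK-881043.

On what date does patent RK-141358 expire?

Natural term of RK-141358:
  Base: filing + 15 years → 17 August 2015.
  Office Delay Adjustment: +458 days → 17 November 2016.
Expiry of referenced patent RK-881043:
  Base: filing + 15 years → 26 May 2014.
  Appellate Stay Credit: +155 days → 28 October 2014.
  Office Delay Adjustment: +646 days → 4 August 2016.
  Clinical Review Extension: +943 days → 5 March 2019.
Terminal disclaimer: RK-141358 expires on the earlier of 17 November 2016 and 5 March 2019.

2016-11-17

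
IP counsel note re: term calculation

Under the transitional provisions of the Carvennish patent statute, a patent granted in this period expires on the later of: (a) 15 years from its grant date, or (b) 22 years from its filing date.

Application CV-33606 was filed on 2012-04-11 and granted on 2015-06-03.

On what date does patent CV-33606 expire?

(a) grant + 15 years → 3 June 2030.
(b) filing + 22 years → 11 April 2034.
Later of the two: 11 April 2034.

2034-04-11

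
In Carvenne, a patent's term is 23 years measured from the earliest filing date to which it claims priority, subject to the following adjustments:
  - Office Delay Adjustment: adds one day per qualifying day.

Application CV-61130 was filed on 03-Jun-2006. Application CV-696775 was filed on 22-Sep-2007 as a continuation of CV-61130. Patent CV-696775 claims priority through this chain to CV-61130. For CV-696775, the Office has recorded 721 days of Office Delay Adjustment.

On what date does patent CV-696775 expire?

Earliest priority filing: 3 June 2006.
Base term: 3 June 2006 + 23 years → 3 June 2029.
Office Delay Adjustment: +721 days → 25 May 2031.

May 25, 2031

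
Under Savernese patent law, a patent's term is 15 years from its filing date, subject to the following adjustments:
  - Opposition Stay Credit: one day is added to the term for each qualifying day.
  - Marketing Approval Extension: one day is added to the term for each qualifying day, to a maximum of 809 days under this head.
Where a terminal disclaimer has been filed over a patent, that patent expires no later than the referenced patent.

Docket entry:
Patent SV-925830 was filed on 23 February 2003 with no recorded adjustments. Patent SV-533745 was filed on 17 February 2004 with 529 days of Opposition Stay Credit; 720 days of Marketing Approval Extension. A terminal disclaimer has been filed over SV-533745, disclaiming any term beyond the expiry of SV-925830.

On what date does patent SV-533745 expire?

Natural term of SV-533745:
  Base: filing + 15 years → 17 February 2019.
  Opposition Stay Credit: +529 days → 30 July 2020.
  Marketing Approval Extension: 720 days (within the 809-day cap) → +720 days → 20 July 2022.
Expiry of referenced patent SV-925830:
  Base: filing + 15 years → 23 February 2018.
Terminal disclaimer: SV-533745 expires on the earlier of 20 July 2022 and 23 February 2018.

2018-02-23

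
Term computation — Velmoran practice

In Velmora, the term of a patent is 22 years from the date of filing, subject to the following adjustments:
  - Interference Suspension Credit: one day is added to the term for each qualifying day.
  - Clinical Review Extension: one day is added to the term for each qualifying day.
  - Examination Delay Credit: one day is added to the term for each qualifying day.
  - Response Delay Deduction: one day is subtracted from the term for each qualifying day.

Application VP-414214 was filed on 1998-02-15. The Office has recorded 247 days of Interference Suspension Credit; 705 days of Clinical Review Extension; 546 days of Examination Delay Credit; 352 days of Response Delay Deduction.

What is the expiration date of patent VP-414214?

Base term: filing date + 22 years → 15 February 2020.
Interference Suspension Credit: +247 days → 19 October 2020.
Clinical Review Extension: +705 days → 24 September 2022.
Examination Delay Credit: +546 days → 23 March 2024.
Response Delay Deduction: −352 days → 6 April 2023.

2023-04-06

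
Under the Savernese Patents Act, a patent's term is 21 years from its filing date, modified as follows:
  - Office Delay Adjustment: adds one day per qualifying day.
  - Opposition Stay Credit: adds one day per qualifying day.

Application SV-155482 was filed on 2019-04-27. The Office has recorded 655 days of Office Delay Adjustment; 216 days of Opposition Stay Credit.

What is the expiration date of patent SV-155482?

Base term: filing date + 21 years → 27 April 2040.
Office Delay Adjustment: +655 days → 11 February 2042.
Opposition Stay Credit: +216 days → 15 September 2042.

2042-09-15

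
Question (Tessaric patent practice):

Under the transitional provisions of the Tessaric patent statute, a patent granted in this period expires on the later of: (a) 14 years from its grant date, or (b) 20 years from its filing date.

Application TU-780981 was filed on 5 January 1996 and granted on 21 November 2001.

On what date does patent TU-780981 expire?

(a) grant + 14 years → 21 November 2015.
(b) filing + 20 years → 5 January 2016.
Later of the two: 5 January 2016.

2016-01-05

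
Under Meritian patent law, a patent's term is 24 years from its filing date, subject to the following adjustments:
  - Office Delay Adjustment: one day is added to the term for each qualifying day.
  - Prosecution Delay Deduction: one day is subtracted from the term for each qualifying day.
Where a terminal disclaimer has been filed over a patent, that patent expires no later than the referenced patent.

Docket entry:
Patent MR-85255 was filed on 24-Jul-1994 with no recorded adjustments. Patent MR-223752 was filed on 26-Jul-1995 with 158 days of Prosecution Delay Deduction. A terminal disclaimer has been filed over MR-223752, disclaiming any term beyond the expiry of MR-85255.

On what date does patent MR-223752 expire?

2018-07-24

Natural term of MR-223752:
  Base: filing + 24 years → 26 July 2019.
  Prosecution Delay Deduction: −158 days → 18 February 2019.
Expiry of referenced patent MR-85255:
  Base: filing + 24 years → 24 July 2018.
Terminal disclaimer: MR-223752 expires on the earlier of 18 February 2019 and 24 July 2018.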